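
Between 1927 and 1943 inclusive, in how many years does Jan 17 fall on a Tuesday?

Day of week of January 17 in each year:
1927: Mon, 1928: Tue ✓, 1929: Thu, 1930: Fri, 1931: Sat, 1932: Sun, 1933: Tue ✓, 1934: Wed, 1935: Thu, 1936: Fri, 1937: Sun, 1938: Mon, 1939: Tue ✓, 1940: Wed, 1941: Fri, 1942: Sat, 1943: Sun
Tuesdays: 1928, 1933, 1939.

3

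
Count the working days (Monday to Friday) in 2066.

261 weekdays

January 1, 2066 is a Friday.
That's 365 days from start to end, counting both.
365 = 7 × 52 + 1, so there are 52 full weeks plus 1 extra day.
Each full week contributes 5 weekdays (Mon–Fri): 52 × 5 = 260.
The 1 extra day is Friday — 1 of them qualifies.
Total: 260 + 1 = 261.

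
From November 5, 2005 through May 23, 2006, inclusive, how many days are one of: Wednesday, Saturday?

57

November 5, 2005 is a Saturday.
That's 200 days from start to end, counting both.
200 = 7 × 28 + 4, so there are 28 full weeks plus 4 extra days.
Each full week contributes 2 days from the set (Wed, Sat): 28 × 2 = 56.
The 4 extra days are Sat, Sun, Mon, Tue — 1 of them qualifies.
Total: 56 + 1 = 57.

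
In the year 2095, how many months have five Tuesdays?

A month has five Tuesdays exactly when Tuesday falls within its first (length − 28) days.
Jan: 31 days, starts Sat → 5 of Sat, Sun, Mon
Feb: 28 days, starts Tue → 5 of (none)
Mar: 31 days, starts Tue → 5 of Tue, Wed, Thu ✓
Apr: 30 days, starts Fri → 5 of Fri, Sat
May: 31 days, starts Sun → 5 of Sun, Mon, Tue ✓
Jun: 30 days, starts Wed → 5 of Wed, Thu
Jul: 31 days, starts Fri → 5 of Fri, Sat, Sun
Aug: 31 days, starts Mon → 5 of Mon, Tue, Wed ✓
Sep: 30 days, starts Thu → 5 of Thu, Fri
Oct: 31 days, starts Sat → 5 of Sat, Sun, Mon
Nov: 30 days, starts Tue → 5 of Tue, Wed ✓
Dec: 31 days, starts Thu → 5 of Thu, Fri, Sat
Months with five Tuesdays: Mar, May, Aug, Nov.

4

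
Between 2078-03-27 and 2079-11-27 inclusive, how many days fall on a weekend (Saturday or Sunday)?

175

2078-03-27 is a Sunday.
From 2078-03-27 to 2079-11-27 is 611 days inclusive.
611 = 7 × 87 + 2, so there are 87 full weeks plus 2 extra days.
Each full week contributes 2 weekend days (Sat, Sun): 87 × 2 = 174.
The 2 extra days are Sun, Mon — 1 of them qualifies.
Total: 174 + 1 = 175.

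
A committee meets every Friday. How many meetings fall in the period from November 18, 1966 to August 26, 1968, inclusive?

November 18, 1966 is a Friday.
The range spans 648 days (inclusive of both endpoints).
648 = 7 × 92 + 4, so there are 92 full weeks plus 4 extra days.
Each full week contributes one Friday: 92 so far.
The 4 extra days are Fri, Sat, Sun, Mon — 1 of them qualifies.
Total: 92 + 1 = 93.

93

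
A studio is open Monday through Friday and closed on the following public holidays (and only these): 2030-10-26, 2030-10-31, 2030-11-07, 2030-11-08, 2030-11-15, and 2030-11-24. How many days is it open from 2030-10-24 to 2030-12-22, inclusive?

2030-10-24 is a Thursday.
The range spans 60 days (inclusive of both endpoints).
60 = 7 × 8 + 4, so there are 8 full weeks plus 4 extra days.
Each full week contributes 5 weekdays (Mon–Fri): 8 × 5 = 40.
The 4 extra days are Thu, Fri, Sat, Sun — 2 of them qualify.
Total: 40 + 2 = 42.
Holidays: 2030-10-26 (Sat); 2030-10-31 (Thu); 2030-11-07 (Thu); 2030-11-08 (Fri); 2030-11-15 (Fri); 2030-11-24 (Sun).
4 of the 6 holidays fall on weekdays; the rest are weekends and were already excluded.
Business days: 42 − 4 = 38.

38 working days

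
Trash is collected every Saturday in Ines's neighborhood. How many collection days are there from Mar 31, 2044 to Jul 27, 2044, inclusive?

17 Saturdays

Mar 31, 2044 is a Thursday.
The range spans 119 days (inclusive of both endpoints).
119 = 7 × 17, so the span is exactly 17 full weeks.
Each full week contributes one Saturday: 17 so far.
Total: 17.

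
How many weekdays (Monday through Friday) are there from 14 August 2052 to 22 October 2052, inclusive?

14 August 2052 is a Wednesday.
That's 70 days from start to end, counting both.
70 = 7 × 10, so the span is exactly 10 full weeks.
Each full week contributes 5 weekdays (Mon–Fri): 10 × 5 = 50.
Total: 50.

50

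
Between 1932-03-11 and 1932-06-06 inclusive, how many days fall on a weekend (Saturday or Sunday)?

26

1932-03-11 is a Friday.
The range spans 88 days (inclusive of both endpoints).
88 = 7 × 12 + 4, so there are 12 full weeks plus 4 extra days.
Each full week contributes 2 weekend days (Sat, Sun): 12 × 2 = 24.
The 4 extra days are Friday, Saturday, Sunday, Monday — 2 of them qualify.
Total: 24 + 2 = 26.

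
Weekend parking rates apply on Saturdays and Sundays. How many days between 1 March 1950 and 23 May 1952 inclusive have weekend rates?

232

1 March 1950 is a Wednesday.
From 1 March 1950 to 23 May 1952 is 815 days inclusive.
815 = 7 × 116 + 3, so there are 116 full weeks plus 3 extra days.
Each full week contributes 2 weekend days (Sat, Sun): 116 × 2 = 232.
The 3 extra days are Wed, Thu, Fri — none qualify.
Total: 232 + 0 = 232.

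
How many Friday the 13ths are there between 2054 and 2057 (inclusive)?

7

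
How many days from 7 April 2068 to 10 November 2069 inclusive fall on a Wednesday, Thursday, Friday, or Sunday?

7 April 2068 is a Saturday.
That's 583 days from start to end, counting both.
583 = 7 × 83 + 2, so there are 83 full weeks plus 2 extra days.
Each full week contributes 4 days from the set (Wed, Thu, Fri, Sun): 83 × 4 = 332.
The 2 extra days are Sat, Sun — 1 of them qualifies.
Total: 332 + 1 = 333.

333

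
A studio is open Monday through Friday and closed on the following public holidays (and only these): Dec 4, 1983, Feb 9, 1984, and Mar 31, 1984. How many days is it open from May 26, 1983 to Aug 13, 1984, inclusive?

317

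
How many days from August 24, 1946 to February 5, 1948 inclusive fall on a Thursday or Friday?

August 24, 1946 is a Saturday.
From August 24, 1946 to February 5, 1948 is 531 days inclusive.
531 = 7 × 75 + 6, so there are 75 full weeks plus 6 extra days.
Each full week contributes 2 days from the set (Thu, Fri): 75 × 2 = 150.
The 6 extra days are Saturday, Sunday, Monday, Tuesday, Wednesday, Thursday — 1 of them qualifies.
Total: 150 + 1 = 151.

151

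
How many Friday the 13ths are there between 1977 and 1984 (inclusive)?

Friday-the-13ths by year:
1977: May
1978: Jan, Oct
1979: Apr, Jul
1980: Jun
1981: Feb, Mar, Nov
1982: Aug
1983: May
1984: Jan, Apr, Jul

14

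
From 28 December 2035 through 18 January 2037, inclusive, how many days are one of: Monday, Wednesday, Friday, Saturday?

222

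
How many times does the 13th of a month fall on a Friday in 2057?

The 13th falls on a Friday when the month's 13th has weekday Fri.
Jan 13 is Sat; Feb 13 is Tue; Mar 13 is Tue; Apr 13 is Fri ✓; May 13 is Sun; Jun 13 is Wed; Jul 13 is Fri ✓; Aug 13 is Mon; Sep 13 is Thu; Oct 13 is Sat; Nov 13 is Tue; Dec 13 is Thu.
Friday the 13ths: Apr, Jul.

2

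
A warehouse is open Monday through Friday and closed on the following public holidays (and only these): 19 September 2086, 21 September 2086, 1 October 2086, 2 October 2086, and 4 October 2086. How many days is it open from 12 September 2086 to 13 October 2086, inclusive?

12 September 2086 is a Thursday.
That's 32 days from start to end, counting both.
32 = 7 × 4 + 4, so there are 4 full weeks plus 4 extra days.
Each full week contributes 5 weekdays (Mon–Fri): 4 × 5 = 20.
The 4 extra days are Thursday, Friday, Saturday, Sunday — 2 of them qualify.
Total: 20 + 2 = 22.
Holidays: 19 September 2086 (Thu); 21 September 2086 (Sat); 1 October 2086 (Tue); 2 October 2086 (Wed); 4 October 2086 (Fri).
4 of the 5 holidays fall on weekdays; the rest are weekends and were already excluded.
Business days: 22 − 4 = 18.

18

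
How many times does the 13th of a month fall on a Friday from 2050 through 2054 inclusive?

9

Friday-the-13ths by year:
2050: May
2051: Jan, Oct
2052: Sep, Dec
2053: Jun
2054: Feb, Mar, Nov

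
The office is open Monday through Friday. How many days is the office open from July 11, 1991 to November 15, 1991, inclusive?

July 11, 1991 is a Thursday.
That's 128 days from start to end, counting both.
128 = 7 × 18 + 2, so there are 18 full weeks plus 2 extra days.
Each full week contributes 5 weekdays (Mon–Fri): 18 × 5 = 90.
The 2 extra days are Thursday, Friday — 2 of them qualify.
Total: 90 + 2 = 92.

92 weekdays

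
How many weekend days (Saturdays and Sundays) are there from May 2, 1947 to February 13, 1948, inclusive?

May 2, 1947 is a Friday.
The range spans 288 days (inclusive of both endpoints).
288 = 7 × 41 + 1, so there are 41 full weeks plus 1 extra day.
Each full week contributes 2 weekend days (Sat, Sun): 41 × 2 = 82.
The 1 extra day is Friday — none qualify.
Total: 82 + 0 = 82.

82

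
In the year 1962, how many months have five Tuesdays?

A month has five Tuesdays exactly when Tuesday falls within its first (length − 28) days.
Jan: 31 days, starts Mon → 5 of Mon, Tue, Wed ✓
Feb: 28 days, starts Thu → 5 of (none)
Mar: 31 days, starts Thu → 5 of Thu, Fri, Sat
Apr: 30 days, starts Sun → 5 of Sun, Mon
May: 31 days, starts Tue → 5 of Tue, Wed, Thu ✓
Jun: 30 days, starts Fri → 5 of Fri, Sat
Jul: 31 days, starts Sun → 5 of Sun, Mon, Tue ✓
Aug: 31 days, starts Wed → 5 of Wed, Thu, Fri
Sep: 30 days, starts Sat → 5 of Sat, Sun
Oct: 31 days, starts Mon → 5 of Mon, Tue, Wed ✓
Nov: 30 days, starts Thu → 5 of Thu, Fri
Dec: 31 days, starts Sat → 5 of Sat, Sun, Mon
Months with five Tuesdays: Jan, May, Jul, Oct.

4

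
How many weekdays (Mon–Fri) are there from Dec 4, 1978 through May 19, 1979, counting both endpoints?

120 weekdays

Dec 4, 1978 is a Monday.
From Dec 4, 1978 to May 19, 1979 is 167 days inclusive.
167 = 7 × 23 + 6, so there are 23 full weeks plus 6 extra days.
Each full week contributes 5 weekdays (Mon–Fri): 23 × 5 = 115.
The 6 extra days are Monday, Tuesday, Wednesday, Thursday, Friday, Saturday — 5 of them qualify.
Total: 115 + 5 = 120.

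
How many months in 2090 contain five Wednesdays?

4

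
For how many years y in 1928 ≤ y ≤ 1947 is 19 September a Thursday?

Day of week of September 19 in each year:
1928: Wed, 1929: Thu ✓, 1930: Fri, 1931: Sat, 1932: Mon, 1933: Tue, 1934: Wed, 1935: Thu ✓, 1936: Sat, 1937: Sun, 1938: Mon, 1939: Tue, 1940: Thu ✓, 1941: Fri, 1942: Sat, 1943: Sun, 1944: Tue, 1945: Wed, 1946: Thu ✓, 1947: Fri
Thursdays: 1929, 1935, 1940, 1946.

4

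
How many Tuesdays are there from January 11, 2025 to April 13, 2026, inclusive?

65

January 11, 2025 is a Saturday.
The range spans 458 days (inclusive of both endpoints).
458 = 7 × 65 + 3, so there are 65 full weeks plus 3 extra days.
Each full week contributes one Tuesday: 65 so far.
The 3 extra days are Sat, Sun, Mon — none qualify.
Total: 65 + 0 = 65.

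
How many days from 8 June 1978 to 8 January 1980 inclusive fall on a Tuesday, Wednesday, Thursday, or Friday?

331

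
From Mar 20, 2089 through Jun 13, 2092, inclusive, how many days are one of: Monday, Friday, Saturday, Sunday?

675

Mar 20, 2089 is a Sunday.
The range spans 1182 days (inclusive of both endpoints).
1182 = 7 × 168 + 6, so there are 168 full weeks plus 6 extra days.
Each full week contributes 4 days from the set (Mon, Fri, Sat, Sun): 168 × 4 = 672.
The 6 extra days are Sunday, Monday, Tuesday, Wednesday, Thursday, Friday — 3 of them qualify.
Total: 672 + 3 = 675.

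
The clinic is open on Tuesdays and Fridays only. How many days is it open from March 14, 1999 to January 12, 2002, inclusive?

296

March 14, 1999 is a Sunday.
The range spans 1036 days (inclusive of both endpoints).
1036 = 7 × 148, so the span is exactly 148 full weeks.
Each full week contributes 2 days from the set (Tue, Fri): 148 × 2 = 296.
Total: 296.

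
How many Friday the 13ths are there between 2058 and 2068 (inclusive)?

Friday-the-13ths by year:
2058: Sep, Dec
2059: Jun
2060: Feb, Aug
2061: May
2062: Jan, Oct
2063: Apr, Jul
2064: Jun
2065: Feb, Mar, Nov
2066: Aug
2067: May
2068: Jan, Apr, Jul

19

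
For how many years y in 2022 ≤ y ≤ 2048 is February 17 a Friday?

4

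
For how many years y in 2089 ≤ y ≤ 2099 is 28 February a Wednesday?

1

Day of week of February 28 in each year:
2089: Mon, 2090: Tue, 2091: Wed ✓, 2092: Thu, 2093: Sat, 2094: Sun, 2095: Mon, 2096: Tue, 2097: Thu, 2098: Fri, 2099: Sat
Wednesdays: 2091.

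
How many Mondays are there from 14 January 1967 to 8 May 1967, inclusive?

17 Mondays

14 January 1967 is a Saturday.
That's 115 days from start to end, counting both.
115 = 7 × 16 + 3, so there are 16 full weeks plus 3 extra days.
Each full week contributes one Monday: 16 so far.
The 3 extra days are Saturday, Sunday, Monday — 1 of them qualifies.
Total: 16 + 1 = 17.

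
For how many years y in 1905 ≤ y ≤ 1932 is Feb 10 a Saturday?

Day of week of February 10 in each year:
1905: Fri, 1906: Sat ✓, 1907: Sun, 1908: Mon, 1909: Wed, 1910: Thu, 1911: Fri, 1912: Sat ✓, 1913: Mon, 1914: Tue, 1915: Wed, 1916: Thu, 1917: Sat ✓, 1918: Sun, 1919: Mon, 1920: Tue, 1921: Thu, 1922: Fri, 1923: Sat ✓, 1924: Sun, 1925: Tue, 1926: Wed, 1927: Thu, 1928: Fri, 1929: Sun, 1930: Mon, 1931: Tue, 1932: Wed
Saturdays: 1906, 1912, 1917, 1923.

4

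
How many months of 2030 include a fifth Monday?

4

A month has five Mondays exactly when Monday falls within its first (length − 28) days.
Jan: 31 days, starts Tue → 5 of Tue, Wed, Thu
Feb: 28 days, starts Fri → 5 of (none)
Mar: 31 days, starts Fri → 5 of Fri, Sat, Sun
Apr: 30 days, starts Mon → 5 of Mon, Tue ✓
May: 31 days, starts Wed → 5 of Wed, Thu, Fri
Jun: 30 days, starts Sat → 5 of Sat, Sun
Jul: 31 days, starts Mon → 5 of Mon, Tue, Wed ✓
Aug: 31 days, starts Thu → 5 of Thu, Fri, Sat
Sep: 30 days, starts Sun → 5 of Sun, Mon ✓
Oct: 31 days, starts Tue → 5 of Tue, Wed, Thu
Nov: 30 days, starts Fri → 5 of Fri, Sat
Dec: 31 days, starts Sun → 5 of Sun, Mon, Tue ✓
Months with five Mondays: Apr, Jul, Sep, Dec.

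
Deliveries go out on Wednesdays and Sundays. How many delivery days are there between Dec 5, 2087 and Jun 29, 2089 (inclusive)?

164

Dec 5, 2087 is a Friday.
From Dec 5, 2087 to Jun 29, 2089 is 573 days inclusive.
573 = 7 × 81 + 6, so there are 81 full weeks plus 6 extra days.
Each full week contributes 2 days from the set (Wed, Sun): 81 × 2 = 162.
The 6 extra days are Fri, Sat, Sun, Mon, Tue, Wed — 2 of them qualify.
Total: 162 + 2 = 164.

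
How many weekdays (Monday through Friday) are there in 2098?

261

Jan 1, 2098 is a Wednesday.
That's 365 days from start to end, counting both.
365 = 7 × 52 + 1, so there are 52 full weeks plus 1 extra day.
Each full week contributes 5 weekdays (Mon–Fri): 52 × 5 = 260.
The 1 extra day is Wednesday — 1 of them qualifies.
Total: 260 + 1 = 261.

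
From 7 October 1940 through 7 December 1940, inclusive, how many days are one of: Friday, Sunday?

17

7 October 1940 is a Monday.
The range spans 62 days (inclusive of both endpoints).
62 = 7 × 8 + 6, so there are 8 full weeks plus 6 extra days.
Each full week contributes 2 days from the set (Fri, Sun): 8 × 2 = 16.
The 6 extra days are Monday, Tuesday, Wednesday, Thursday, Friday, Saturday — 1 of them qualifies.
Total: 16 + 1 = 17.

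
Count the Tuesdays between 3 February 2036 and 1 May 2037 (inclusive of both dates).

3 February 2036 is a Sunday.
That's 454 days from start to end, counting both.
454 = 7 × 64 + 6, so there are 64 full weeks plus 6 extra days.
Each full week contributes one Tuesday: 64 so far.
The 6 extra days are Sunday, Monday, Tuesday, Wednesday, Thursday, Friday — 1 of them qualifies.
Total: 64 + 1 = 65.

65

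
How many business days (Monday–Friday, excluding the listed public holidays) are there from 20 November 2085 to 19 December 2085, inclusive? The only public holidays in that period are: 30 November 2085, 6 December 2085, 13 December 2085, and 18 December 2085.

18

20 November 2085 is a Tuesday.
From 20 November 2085 to 19 December 2085 is 30 days inclusive.
30 = 7 × 4 + 2, so there are 4 full weeks plus 2 extra days.
Each full week contributes 5 weekdays (Mon–Fri): 4 × 5 = 20.
The 2 extra days are Tuesday, Wednesday — 2 of them qualify.
Total: 20 + 2 = 22.
Holidays: 30 November 2085 (Fri); 6 December 2085 (Thu); 13 December 2085 (Thu); 18 December 2085 (Tue).
All 4 holidays fall on weekdays, so subtract 4.
Business days: 22 − 4 = 18.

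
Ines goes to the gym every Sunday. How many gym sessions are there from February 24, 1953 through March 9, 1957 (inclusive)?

February 24, 1953 is a Tuesday.
The range spans 1475 days (inclusive of both endpoints).
1475 = 7 × 210 + 5, so there are 210 full weeks plus 5 extra days.
Each full week contributes one Sunday: 210 so far.
The 5 extra days are Tue, Wed, Thu, Fri, Sat — none qualify.
Total: 210 + 0 = 210.

210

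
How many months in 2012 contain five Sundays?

A month has five Sundays exactly when Sunday falls within its first (length − 28) days.
Jan: 31 days, starts Sun → 5 of Sun, Mon, Tue ✓
Feb: 29 days, starts Wed → 5 of Wed
Mar: 31 days, starts Thu → 5 of Thu, Fri, Sat
Apr: 30 days, starts Sun → 5 of Sun, Mon ✓
May: 31 days, starts Tue → 5 of Tue, Wed, Thu
Jun: 30 days, starts Fri → 5 of Fri, Sat
Jul: 31 days, starts Sun → 5 of Sun, Mon, Tue ✓
Aug: 31 days, starts Wed → 5 of Wed, Thu, Fri
Sep: 30 days, starts Sat → 5 of Sat, Sun ✓
Oct: 31 days, starts Mon → 5 of Mon, Tue, Wed
Nov: 30 days, starts Thu → 5 of Thu, Fri
Dec: 31 days, starts Sat → 5 of Sat, Sun, Mon ✓
Months with five Sundays: Jan, Apr, Jul, Sep, Dec.

5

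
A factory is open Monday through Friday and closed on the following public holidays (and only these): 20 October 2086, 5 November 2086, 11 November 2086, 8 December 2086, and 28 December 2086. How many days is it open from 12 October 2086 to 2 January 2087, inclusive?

12 October 2086 is a Saturday.
The range spans 83 days (inclusive of both endpoints).
83 = 7 × 11 + 6, so there are 11 full weeks plus 6 extra days.
Each full week contributes 5 weekdays (Mon–Fri): 11 × 5 = 55.
The 6 extra days are Saturday, Sunday, Monday, Tuesday, Wednesday, Thursday — 4 of them qualify.
Total: 55 + 4 = 59.
Holidays: 20 October 2086 (Sun); 5 November 2086 (Tue); 11 November 2086 (Mon); 8 December 2086 (Sun); 28 December 2086 (Sat).
2 of the 5 holidays fall on weekdays; the rest are weekends and were already excluded.
Business days: 59 − 2 = 57.

57 working days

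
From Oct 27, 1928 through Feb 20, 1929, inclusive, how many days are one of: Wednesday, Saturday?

34

Oct 27, 1928 is a Saturday.
The range spans 117 days (inclusive of both endpoints).
117 = 7 × 16 + 5, so there are 16 full weeks plus 5 extra days.
Each full week contributes 2 days from the set (Wed, Sat): 16 × 2 = 32.
The 5 extra days are Sat, Sun, Mon, Tue, Wed — 2 of them qualify.
Total: 32 + 2 = 34.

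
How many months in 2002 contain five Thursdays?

A month has five Thursdays exactly when Thursday falls within its first (length − 28) days.
Jan: 31 days, starts Tue → 5 of Tue, Wed, Thu ✓
Feb: 28 days, starts Fri → 5 of (none)
Mar: 31 days, starts Fri → 5 of Fri, Sat, Sun
Apr: 30 days, starts Mon → 5 of Mon, Tue
May: 31 days, starts Wed → 5 of Wed, Thu, Fri ✓
Jun: 30 days, starts Sat → 5 of Sat, Sun
Jul: 31 days, starts Mon → 5 of Mon, Tue, Wed
Aug: 31 days, starts Thu → 5 of Thu, Fri, Sat ✓
Sep: 30 days, starts Sun → 5 of Sun, Mon
Oct: 31 days, starts Tue → 5 of Tue, Wed, Thu ✓
Nov: 30 days, starts Fri → 5 of Fri, Sat
Dec: 31 days, starts Sun → 5 of Sun, Mon, Tue
Months with five Thursdays: Jan, May, Aug, Oct.

4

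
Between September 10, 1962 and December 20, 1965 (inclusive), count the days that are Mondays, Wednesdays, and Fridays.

September 10, 1962 is a Monday.
The range spans 1198 days (inclusive of both endpoints).
1198 = 7 × 171 + 1, so there are 171 full weeks plus 1 extra day.
Each full week contributes 3 days from the set (Mon, Wed, Fri): 171 × 3 = 513.
The 1 extra day is Monday — 1 of them qualifies.
Total: 513 + 1 = 514.

514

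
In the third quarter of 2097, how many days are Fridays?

2097-07-01 is a Monday.
From 2097-07-01 to 2097-09-30 is 92 days inclusive.
92 = 7 × 13 + 1, so there are 13 full weeks plus 1 extra day.
Each full week contributes one Friday: 13 so far.
The 1 extra day is Monday — none qualify.
Total: 13 + 0 = 13.

13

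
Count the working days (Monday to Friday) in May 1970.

21 weekdays

May 1, 1970 is a Friday.
The range spans 31 days (inclusive of both endpoints).
31 = 7 × 4 + 3, so there are 4 full weeks plus 3 extra days.
Each full week contributes 5 weekdays (Mon–Fri): 4 × 5 = 20.
The 3 extra days are Fri, Sat, Sun — 1 of them qualifies.
Total: 20 + 1 = 21.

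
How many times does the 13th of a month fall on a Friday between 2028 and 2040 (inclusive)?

Friday-the-13ths by year:
2028: Oct
2029: Apr, Jul
2030: Sep, Dec
2031: Jun
2032: Feb, Aug
2033: May
2034: Jan, Oct
2035: Apr, Jul
2036: Jun
2037: Feb, Mar, Nov
2038: Aug
2039: May
2040: Jan, Apr, Jul

22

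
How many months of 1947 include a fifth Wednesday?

5

A month has five Wednesdays exactly when Wednesday falls within its first (length − 28) days.
Jan: 31 days, starts Wed → 5 of Wed, Thu, Fri ✓
Feb: 28 days, starts Sat → 5 of (none)
Mar: 31 days, starts Sat → 5 of Sat, Sun, Mon
Apr: 30 days, starts Tue → 5 of Tue, Wed ✓
May: 31 days, starts Thu → 5 of Thu, Fri, Sat
Jun: 30 days, starts Sun → 5 of Sun, Mon
Jul: 31 days, starts Tue → 5 of Tue, Wed, Thu ✓
Aug: 31 days, starts Fri → 5 of Fri, Sat, Sun
Sep: 30 days, starts Mon → 5 of Mon, Tue
Oct: 31 days, starts Wed → 5 of Wed, Thu, Fri ✓
Nov: 30 days, starts Sat → 5 of Sat, Sun
Dec: 31 days, starts Mon → 5 of Mon, Tue, Wed ✓
Months with five Wednesdays: Jan, Apr, Jul, Oct, Dec.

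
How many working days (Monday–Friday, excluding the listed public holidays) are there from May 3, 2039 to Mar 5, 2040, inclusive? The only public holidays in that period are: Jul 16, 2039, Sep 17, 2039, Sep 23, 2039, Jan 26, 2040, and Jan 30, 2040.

217

May 3, 2039 is a Tuesday.
That's 308 days from start to end, counting both.
308 = 7 × 44, so the span is exactly 44 full weeks.
Each full week contributes 5 weekdays (Mon–Fri): 44 × 5 = 220.
Holidays: Jul 16, 2039 (Sat); Sep 17, 2039 (Sat); Sep 23, 2039 (Fri); Jan 26, 2040 (Thu); Jan 30, 2040 (Mon).
3 of the 5 holidays fall on weekdays; the rest are weekends and were already excluded.
Business days: 220 − 3 = 217.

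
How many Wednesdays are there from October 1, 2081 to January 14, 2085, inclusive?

172

October 1, 2081 is a Wednesday.
The range spans 1202 days (inclusive of both endpoints).
1202 = 7 × 171 + 5, so there are 171 full weeks plus 5 extra days.
Each full week contributes one Wednesday: 171 so far.
The 5 extra days are Wed, Thu, Fri, Sat, Sun — 1 of them qualifies.
Total: 171 + 1 = 172.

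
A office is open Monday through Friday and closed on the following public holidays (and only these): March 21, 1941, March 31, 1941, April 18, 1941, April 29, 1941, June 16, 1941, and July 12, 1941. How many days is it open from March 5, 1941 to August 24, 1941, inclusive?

March 5, 1941 is a Wednesday.
That's 173 days from start to end, counting both.
173 = 7 × 24 + 5, so there are 24 full weeks plus 5 extra days.
Each full week contributes 5 weekdays (Mon–Fri): 24 × 5 = 120.
The 5 extra days are Wednesday, Thursday, Friday, Saturday, Sunday — 3 of them qualify.
Total: 120 + 3 = 123.
Holidays: March 21, 1941 (Fri); March 31, 1941 (Mon); April 18, 1941 (Fri); April 29, 1941 (Tue); June 16, 1941 (Mon); July 12, 1941 (Sat).
5 of the 6 holidays fall on weekdays; the rest are weekends and were already excluded.
Business days: 123 − 5 = 118.

118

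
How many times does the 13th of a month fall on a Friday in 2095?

The 13th falls on a Friday when the month's 13th has weekday Fri.
Jan 13 is Thu; Feb 13 is Sun; Mar 13 is Sun; Apr 13 is Wed; May 13 is Fri ✓; Jun 13 is Mon; Jul 13 is Wed; Aug 13 is Sat; Sep 13 is Tue; Oct 13 is Thu; Nov 13 is Sun; Dec 13 is Tue.
Friday the 13ths: May.

1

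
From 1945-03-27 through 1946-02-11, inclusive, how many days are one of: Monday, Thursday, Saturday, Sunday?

184

1945-03-27 is a Tuesday.
From 1945-03-27 to 1946-02-11 is 322 days inclusive.
322 = 7 × 46, so the span is exactly 46 full weeks.
Each full week contributes 4 days from the set (Mon, Thu, Sat, Sun): 46 × 4 = 184.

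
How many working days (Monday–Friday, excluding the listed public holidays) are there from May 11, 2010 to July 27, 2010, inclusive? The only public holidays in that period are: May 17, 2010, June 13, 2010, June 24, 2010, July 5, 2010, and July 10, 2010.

53

May 11, 2010 is a Tuesday.
From May 11, 2010 to July 27, 2010 is 78 days inclusive.
78 = 7 × 11 + 1, so there are 11 full weeks plus 1 extra day.
Each full week contributes 5 weekdays (Mon–Fri): 11 × 5 = 55.
The 1 extra day is Tue — 1 of them qualifies.
Total: 55 + 1 = 56.
Holidays: May 17, 2010 (Mon); June 13, 2010 (Sun); June 24, 2010 (Thu); July 5, 2010 (Mon); July 10, 2010 (Sat).
3 of the 5 holidays fall on weekdays; the rest are weekends and were already excluded.
Business days: 56 − 3 = 53.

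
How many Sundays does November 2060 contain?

4

1 November 2060 is a Monday.
That's 30 days from start to end, counting both.
30 = 7 × 4 + 2, so there are 4 full weeks plus 2 extra days.
Each full week contributes one Sunday: 4 so far.
The 2 extra days are Mon, Tue — none qualify.
Total: 4 + 0 = 4.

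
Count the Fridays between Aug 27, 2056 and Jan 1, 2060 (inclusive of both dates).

174 Fridays

Aug 27, 2056 is a Sunday.
The range spans 1223 days (inclusive of both endpoints).
1223 = 7 × 174 + 5, so there are 174 full weeks plus 5 extra days.
Each full week contributes one Friday: 174 so far.
The 5 extra days are Sunday, Monday, Tuesday, Wednesday, Thursday — none qualify.
Total: 174 + 0 = 174.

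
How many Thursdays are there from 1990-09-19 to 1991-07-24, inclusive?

44 Thursdays

1990-09-19 is a Wednesday.
That's 309 days from start to end, counting both.
309 = 7 × 44 + 1, so there are 44 full weeks plus 1 extra day.
Each full week contributes one Thursday: 44 so far.
The 1 extra day is Wednesday — none qualify.
Total: 44 + 0 = 44.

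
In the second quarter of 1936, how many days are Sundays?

13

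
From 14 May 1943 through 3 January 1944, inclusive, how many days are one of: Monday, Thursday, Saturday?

101

14 May 1943 is a Friday.
That's 235 days from start to end, counting both.
235 = 7 × 33 + 4, so there are 33 full weeks plus 4 extra days.
Each full week contributes 3 days from the set (Mon, Thu, Sat): 33 × 3 = 99.
The 4 extra days are Fri, Sat, Sun, Mon — 2 of them qualify.
Total: 99 + 2 = 101.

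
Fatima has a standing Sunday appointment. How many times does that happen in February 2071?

February 1, 2071 is a Sunday.
That's 28 days from start to end, counting both.
28 = 7 × 4, so the span is exactly 4 full weeks.
Each full week contributes one Sunday: 4 so far.
Total: 4.

4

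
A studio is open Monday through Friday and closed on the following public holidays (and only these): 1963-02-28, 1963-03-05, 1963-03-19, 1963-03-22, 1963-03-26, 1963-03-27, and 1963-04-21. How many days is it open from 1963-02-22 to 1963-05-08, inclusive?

48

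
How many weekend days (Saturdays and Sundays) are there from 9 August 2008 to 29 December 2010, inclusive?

250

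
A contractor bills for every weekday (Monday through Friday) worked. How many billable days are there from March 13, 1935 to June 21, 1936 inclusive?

333 weekdays

March 13, 1935 is a Wednesday.
The range spans 467 days (inclusive of both endpoints).
467 = 7 × 66 + 5, so there are 66 full weeks plus 5 extra days.
Each full week contributes 5 weekdays (Mon–Fri): 66 × 5 = 330.
The 5 extra days are Wed, Thu, Fri, Sat, Sun — 3 of them qualify.
Total: 330 + 3 = 333.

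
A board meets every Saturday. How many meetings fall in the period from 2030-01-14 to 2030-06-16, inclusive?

2030-01-14 is a Monday.
That's 154 days from start to end, counting both.
154 = 7 × 22, so the span is exactly 22 full weeks.
Each full week contributes one Saturday: 22 so far.
Total: 22.

22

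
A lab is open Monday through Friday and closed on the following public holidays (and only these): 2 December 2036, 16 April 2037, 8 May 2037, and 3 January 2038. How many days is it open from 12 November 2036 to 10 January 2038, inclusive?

300

12 November 2036 is a Wednesday.
From 12 November 2036 to 10 January 2038 is 425 days inclusive.
425 = 7 × 60 + 5, so there are 60 full weeks plus 5 extra days.
Each full week contributes 5 weekdays (Mon–Fri): 60 × 5 = 300.
The 5 extra days are Wed, Thu, Fri, Sat, Sun — 3 of them qualify.
Total: 300 + 3 = 303.
Holidays: 2 December 2036 (Tue); 16 April 2037 (Thu); 8 May 2037 (Fri); 3 January 2038 (Sun).
3 of the 4 holidays fall on weekdays; the rest are weekends and were already excluded.
Business days: 303 − 3 = 300.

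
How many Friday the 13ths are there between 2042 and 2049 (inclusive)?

14

Friday-the-13ths by year:
2042: Jun
2043: Feb, Mar, Nov
2044: May
2045: Jan, Oct
2046: Apr, Jul
2047: Sep, Dec
2048: Mar, Nov
2049: Aug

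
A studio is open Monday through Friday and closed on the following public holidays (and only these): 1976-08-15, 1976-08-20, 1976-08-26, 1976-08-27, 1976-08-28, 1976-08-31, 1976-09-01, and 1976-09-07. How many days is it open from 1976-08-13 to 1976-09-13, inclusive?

1976-08-13 is a Friday.
That's 32 days from start to end, counting both.
32 = 7 × 4 + 4, so there are 4 full weeks plus 4 extra days.
Each full week contributes 5 weekdays (Mon–Fri): 4 × 5 = 20.
The 4 extra days are Fri, Sat, Sun, Mon — 2 of them qualify.
Total: 20 + 2 = 22.
Holidays: 1976-08-15 (Sun); 1976-08-20 (Fri); 1976-08-26 (Thu); 1976-08-27 (Fri); 1976-08-28 (Sat); 1976-08-31 (Tue); 1976-09-01 (Wed); 1976-09-07 (Tue).
6 of the 8 holidays fall on weekdays; the rest are weekends and were already excluded.
Business days: 22 − 6 = 16.

16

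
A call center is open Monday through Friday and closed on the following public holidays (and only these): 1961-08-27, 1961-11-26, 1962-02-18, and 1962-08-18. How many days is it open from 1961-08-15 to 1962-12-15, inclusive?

1961-08-15 is a Tuesday.
From 1961-08-15 to 1962-12-15 is 488 days inclusive.
488 = 7 × 69 + 5, so there are 69 full weeks plus 5 extra days.
Each full week contributes 5 weekdays (Mon–Fri): 69 × 5 = 345.
The 5 extra days are Tuesday, Wednesday, Thursday, Friday, Saturday — 4 of them qualify.
Total: 345 + 4 = 349.
Holidays: 1961-08-27 (Sun); 1961-11-26 (Sun); 1962-02-18 (Sun); 1962-08-18 (Sat).
None of the 4 holidays fall on a weekday, so nothing to subtract.
Business days: 349 − 0 = 349.

349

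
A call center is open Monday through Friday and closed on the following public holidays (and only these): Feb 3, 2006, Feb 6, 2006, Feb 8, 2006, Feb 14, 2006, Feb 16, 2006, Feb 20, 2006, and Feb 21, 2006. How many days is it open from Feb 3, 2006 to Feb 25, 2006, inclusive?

9

Feb 3, 2006 is a Friday.
That's 23 days from start to end, counting both.
23 = 7 × 3 + 2, so there are 3 full weeks plus 2 extra days.
Each full week contributes 5 weekdays (Mon–Fri): 3 × 5 = 15.
The 2 extra days are Friday, Saturday — 1 of them qualifies.
Total: 15 + 1 = 16.
Holidays: Feb 3, 2006 (Fri); Feb 6, 2006 (Mon); Feb 8, 2006 (Wed); Feb 14, 2006 (Tue); Feb 16, 2006 (Thu); Feb 20, 2006 (Mon); Feb 21, 2006 (Tue).
All 7 holidays fall on weekdays, so subtract 7.
Business days: 16 − 7 = 9.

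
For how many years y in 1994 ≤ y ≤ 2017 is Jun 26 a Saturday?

3

Day of week of June 26 in each year:
1994: Sun, 1995: Mon, 1996: Wed, 1997: Thu, 1998: Fri, 1999: Sat ✓, 2000: Mon, 2001: Tue, 2002: Wed, 2003: Thu, 2004: Sat ✓, 2005: Sun, 2006: Mon, 2007: Tue, 2008: Thu, 2009: Fri, 2010: Sat ✓, 2011: Sun, 2012: Tue, 2013: Wed, 2014: Thu, 2015: Fri, 2016: Sun, 2017: Mon
Saturdays: 1999, 2004, 2010.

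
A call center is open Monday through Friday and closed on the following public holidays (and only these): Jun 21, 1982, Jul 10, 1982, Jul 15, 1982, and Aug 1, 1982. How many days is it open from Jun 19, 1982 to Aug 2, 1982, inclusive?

29 business days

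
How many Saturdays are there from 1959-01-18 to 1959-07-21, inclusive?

1959-01-18 is a Sunday.
From 1959-01-18 to 1959-07-21 is 185 days inclusive.
185 = 7 × 26 + 3, so there are 26 full weeks plus 3 extra days.
Each full week contributes one Saturday: 26 so far.
The 3 extra days are Sun, Mon, Tue — none qualify.
Total: 26 + 0 = 26.

26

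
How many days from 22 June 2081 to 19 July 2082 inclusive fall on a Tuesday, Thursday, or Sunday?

22 June 2081 is a Sunday.
That's 393 days from start to end, counting both.
393 = 7 × 56 + 1, so there are 56 full weeks plus 1 extra day.
Each full week contributes 3 days from the set (Tue, Thu, Sun): 56 × 3 = 168.
The 1 extra day is Sun — 1 of them qualifies.
Total: 168 + 1 = 169.

169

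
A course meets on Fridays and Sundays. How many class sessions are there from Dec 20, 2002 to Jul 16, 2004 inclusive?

Dec 20, 2002 is a Friday.
The range spans 575 days (inclusive of both endpoints).
575 = 7 × 82 + 1, so there are 82 full weeks plus 1 extra day.
Each full week contributes 2 days from the set (Fri, Sun): 82 × 2 = 164.
The 1 extra day is Friday — 1 of them qualifies.
Total: 164 + 1 = 165.

165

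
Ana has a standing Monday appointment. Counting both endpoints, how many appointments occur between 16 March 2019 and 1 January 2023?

198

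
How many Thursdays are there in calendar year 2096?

1 January 2096 is a Sunday.
From 1 January 2096 to 31 December 2096 is 366 days inclusive.
366 = 7 × 52 + 2, so there are 52 full weeks plus 2 extra days.
Each full week contributes one Thursday: 52 so far.
The 2 extra days are Sunday, Monday — none qualify.
Total: 52 + 0 = 52.

52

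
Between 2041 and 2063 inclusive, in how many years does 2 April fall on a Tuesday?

4

Day of week of April 2 in each year:
2041: Tue ✓, 2042: Wed, 2043: Thu, 2044: Sat, 2045: Sun, 2046: Mon, 2047: Tue ✓, 2048: Thu, 2049: Fri, 2050: Sat, 2051: Sun, 2052: Tue ✓, 2053: Wed, 2054: Thu, 2055: Fri, 2056: Sun, 2057: Mon, 2058: Tue ✓, 2059: Wed, 2060: Fri, 2061: Sat, 2062: Sun, 2063: Mon
Tuesdays: 2041, 2047, 2052, 2058.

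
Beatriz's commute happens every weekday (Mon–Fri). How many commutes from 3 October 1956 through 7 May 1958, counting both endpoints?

416

3 October 1956 is a Wednesday.
The range spans 582 days (inclusive of both endpoints).
582 = 7 × 83 + 1, so there are 83 full weeks plus 1 extra day.
Each full week contributes 5 weekdays (Mon–Fri): 83 × 5 = 415.
The 1 extra day is Wednesday — 1 of them qualifies.
Total: 415 + 1 = 416.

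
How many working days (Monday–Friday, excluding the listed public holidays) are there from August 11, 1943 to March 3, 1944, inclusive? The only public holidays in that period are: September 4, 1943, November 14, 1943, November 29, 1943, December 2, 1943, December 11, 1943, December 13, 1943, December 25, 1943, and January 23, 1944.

145 working days

August 11, 1943 is a Wednesday.
From August 11, 1943 to March 3, 1944 is 206 days inclusive.
206 = 7 × 29 + 3, so there are 29 full weeks plus 3 extra days.
Each full week contributes 5 weekdays (Mon–Fri): 29 × 5 = 145.
The 3 extra days are Wed, Thu, Fri — 3 of them qualify.
Total: 145 + 3 = 148.
Holidays: September 4, 1943 (Sat); November 14, 1943 (Sun); November 29, 1943 (Mon); December 2, 1943 (Thu); December 11, 1943 (Sat); December 13, 1943 (Mon); December 25, 1943 (Sat); January 23, 1944 (Sun).
3 of the 8 holidays fall on weekdays; the rest are weekends and were already excluded.
Business days: 148 − 3 = 145.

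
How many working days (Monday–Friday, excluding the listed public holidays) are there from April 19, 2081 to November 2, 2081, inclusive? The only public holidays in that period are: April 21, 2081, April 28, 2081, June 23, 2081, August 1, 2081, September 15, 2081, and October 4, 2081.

April 19, 2081 is a Saturday.
That's 198 days from start to end, counting both.
198 = 7 × 28 + 2, so there are 28 full weeks plus 2 extra days.
Each full week contributes 5 weekdays (Mon–Fri): 28 × 5 = 140.
The 2 extra days are Sat, Sun — none qualify.
Total: 140 + 0 = 140.
Holidays: April 21, 2081 (Mon); April 28, 2081 (Mon); June 23, 2081 (Mon); August 1, 2081 (Fri); September 15, 2081 (Mon); October 4, 2081 (Sat).
5 of the 6 holidays fall on weekdays; the rest are weekends and were already excluded.
Business days: 140 − 5 = 135.

135 working days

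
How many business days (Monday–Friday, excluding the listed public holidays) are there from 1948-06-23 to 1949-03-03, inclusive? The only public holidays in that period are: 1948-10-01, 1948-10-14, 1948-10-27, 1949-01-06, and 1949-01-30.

178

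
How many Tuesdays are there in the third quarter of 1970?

Jul 1, 1970 is a Wednesday.
The range spans 92 days (inclusive of both endpoints).
92 = 7 × 13 + 1, so there are 13 full weeks plus 1 extra day.
Each full week contributes one Tuesday: 13 so far.
The 1 extra day is Wed — none qualify.
Total: 13 + 0 = 13.

13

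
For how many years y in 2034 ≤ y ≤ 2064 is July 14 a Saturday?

5

Day of week of July 14 in each year:
2034: Fri, 2035: Sat ✓, 2036: Mon, 2037: Tue, 2038: Wed, 2039: Thu, 2040: Sat ✓, 2041: Sun, 2042: Mon, 2043: Tue, 2044: Thu, 2045: Fri, 2046: Sat ✓, 2047: Sun, 2048: Tue, 2049: Wed, 2050: Thu, 2051: Fri, 2052: Sun, 2053: Mon, 2054: Tue, 2055: Wed, 2056: Fri, 2057: Sat ✓, 2058: Sun, 2059: Mon, 2060: Wed, 2061: Thu, 2062: Fri, 2063: Sat ✓, 2064: Mon
Saturdays: 2035, 2040, 2046, 2057, 2063.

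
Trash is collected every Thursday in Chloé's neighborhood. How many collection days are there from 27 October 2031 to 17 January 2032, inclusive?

12 Thursdays

27 October 2031 is a Monday.
The range spans 83 days (inclusive of both endpoints).
83 = 7 × 11 + 6, so there are 11 full weeks plus 6 extra days.
Each full week contributes one Thursday: 11 so far.
The 6 extra days are Mon, Tue, Wed, Thu, Fri, Sat — 1 of them qualifies.
Total: 11 + 1 = 12.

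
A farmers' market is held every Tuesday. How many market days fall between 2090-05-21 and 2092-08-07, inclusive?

116 Tuesdays

2090-05-21 is a Sunday.
The range spans 810 days (inclusive of both endpoints).
810 = 7 × 115 + 5, so there are 115 full weeks plus 5 extra days.
Each full week contributes one Tuesday: 115 so far.
The 5 extra days are Sun, Mon, Tue, Wed, Thu — 1 of them qualifies.
Total: 115 + 1 = 116.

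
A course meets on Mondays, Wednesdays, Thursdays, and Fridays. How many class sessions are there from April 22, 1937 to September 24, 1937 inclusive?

90

April 22, 1937 is a Thursday.
That's 156 days from start to end, counting both.
156 = 7 × 22 + 2, so there are 22 full weeks plus 2 extra days.
Each full week contributes 4 days from the set (Mon, Wed, Thu, Fri): 22 × 4 = 88.
The 2 extra days are Thu, Fri — 2 of them qualify.
Total: 88 + 2 = 90.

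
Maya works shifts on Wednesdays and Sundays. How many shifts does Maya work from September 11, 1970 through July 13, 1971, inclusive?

87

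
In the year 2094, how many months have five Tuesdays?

4

A month has five Tuesdays exactly when Tuesday falls within its first (length − 28) days.
Jan: 31 days, starts Fri → 5 of Fri, Sat, Sun
Feb: 28 days, starts Mon → 5 of (none)
Mar: 31 days, starts Mon → 5 of Mon, Tue, Wed ✓
Apr: 30 days, starts Thu → 5 of Thu, Fri
May: 31 days, starts Sat → 5 of Sat, Sun, Mon
Jun: 30 days, starts Tue → 5 of Tue, Wed ✓
Jul: 31 days, starts Thu → 5 of Thu, Fri, Sat
Aug: 31 days, starts Sun → 5 of Sun, Mon, Tue ✓
Sep: 30 days, starts Wed → 5 of Wed, Thu
Oct: 31 days, starts Fri → 5 of Fri, Sat, Sun
Nov: 30 days, starts Mon → 5 of Mon, Tue ✓
Dec: 31 days, starts Wed → 5 of Wed, Thu, Fri
Months with five Tuesdays: Mar, Jun, Aug, Nov.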